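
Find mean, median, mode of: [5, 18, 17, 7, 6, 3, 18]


Sorted: [3, 5, 6, 7, 17, 18, 18]
Mean = 74/7
Median = 7
Freq: {5: 1, 18: 2, 17: 1, 7: 1, 6: 1, 3: 1}
Mode: [18]

Mean=74/7, Median=7, Mode=18


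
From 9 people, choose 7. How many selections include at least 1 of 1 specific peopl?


Complement: C(9,7) - C(8,7) = 36 - 8 = 28

28


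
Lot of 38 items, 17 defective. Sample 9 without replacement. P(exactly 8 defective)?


Hypergeometric: C(17,8)×C(21,1)/C(38,9)
= 24310×21/163011640 = 273/87172

P(X=8) = 273/87172 ≈ 0.31%


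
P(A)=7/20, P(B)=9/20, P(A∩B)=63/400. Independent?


P(A)×P(B) = 63/400
P(A∩B) = 63/400
Equal ✓ → Independent

Yes, independent


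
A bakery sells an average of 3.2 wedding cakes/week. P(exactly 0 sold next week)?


Poisson(λ=3.2): P(X=0) = e^(-λ)×λ^k/k!
= e^(-3.2) × 3.2^0 / 0!
≈ 0.04076220398 × 1 / 1 ≈ 0.040762

P(X=0) ≈ 0.040762 ≈ 4.08%


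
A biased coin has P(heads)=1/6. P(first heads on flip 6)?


Geometric: P(X=6) = (1-p)^(k-1)×p = (5/6)^5×1/6 = 3125/46656

P(X=6) = 3125/46656 ≈ 6.70%


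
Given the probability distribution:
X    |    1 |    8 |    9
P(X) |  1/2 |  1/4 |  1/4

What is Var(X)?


E[X] = 19/4
E[X²] = 147/4
Var(X) = E[X²] - (E[X])² = 147/4 - 361/16 = 227/16

Var(X) = 227/16 ≈ 14.1875


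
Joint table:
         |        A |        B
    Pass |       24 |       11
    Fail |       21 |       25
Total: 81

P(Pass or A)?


P(Pass∨A) = P(Pass) + P(A) - P(Pass∧A)
= (35 + 45 - 24)/81 = 56/81

P = 56/81 ≈ 69.14%


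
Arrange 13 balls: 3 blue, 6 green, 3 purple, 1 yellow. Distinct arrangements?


13!/(3!×6!×3!×1!) = 240240

240240


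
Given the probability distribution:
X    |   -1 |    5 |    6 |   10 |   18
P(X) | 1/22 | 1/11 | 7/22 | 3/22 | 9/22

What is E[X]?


E[X] = Σ x·P(X=x)
= (-1)×(1/22) + (5)×(1/11) + (6)×(7/22) + (10)×(3/22) + (18)×(9/22)
= 243/22

E[X] = 243/22


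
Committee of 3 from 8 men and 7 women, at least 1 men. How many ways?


Count by #men:
  1M,2W: C(8,1)×C(7,2)=168
  2M,1W: C(8,2)×C(7,1)=196
  3M,0W: C(8,3)×C(7,0)=56
Total = 420

420


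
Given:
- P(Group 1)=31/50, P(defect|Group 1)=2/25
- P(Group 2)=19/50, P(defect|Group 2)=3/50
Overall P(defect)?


P(B) = Σ P(B|Aᵢ)×P(Aᵢ)
  2/25×31/50 = 31/625
  3/50×19/50 = 57/2500
Sum = 181/2500

P(defect) = 181/2500 ≈ 7.24%


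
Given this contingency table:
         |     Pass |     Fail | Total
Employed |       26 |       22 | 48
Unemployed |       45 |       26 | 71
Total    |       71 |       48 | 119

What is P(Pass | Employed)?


P(Pass | Employed) = 26/(26+22) = 26/48 = 13/24

P(Pass|Employed) = 13/24 ≈ 54.17%


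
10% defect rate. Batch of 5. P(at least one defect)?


P(all good) = (9/10)^5 = 59049/100000
P(≥1 defect) = 40951/100000

P = 40951/100000 ≈ 40.95%


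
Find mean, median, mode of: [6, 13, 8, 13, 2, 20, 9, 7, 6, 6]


Sorted: [2, 6, 6, 6, 7, 8, 9, 13, 13, 20]
Mean = 90/10 = 9
Median = 15/2
Freq: {6: 3, 13: 2, 8: 1, 2: 1, 20: 1, 9: 1, 7: 1}
Mode: [6]

Mean=9, Median=15/2, Mode=6


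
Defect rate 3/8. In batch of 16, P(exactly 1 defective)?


Binomial: P(X=1) = C(16,1)×p^1×(1-p)^15
= 16 × 3/8 × 30517578125/35184372088832 = 91552734375/17592186044416

P(X=1) = 91552734375/17592186044416 ≈ 0.52%


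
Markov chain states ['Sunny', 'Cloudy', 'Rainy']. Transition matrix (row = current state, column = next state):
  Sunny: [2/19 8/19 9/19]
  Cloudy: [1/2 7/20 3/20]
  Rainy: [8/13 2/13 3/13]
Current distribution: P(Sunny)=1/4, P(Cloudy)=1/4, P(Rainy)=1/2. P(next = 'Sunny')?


P(next=Sunny) = Σᵢ P(now=i)×P(i→Sunny)
= 1/4×2/19 + 1/4×1/2 + 1/2×8/13
= 1/38 + 1/8 + 4/13 = 907/1976

P = 907/1976 ≈ 0.4590


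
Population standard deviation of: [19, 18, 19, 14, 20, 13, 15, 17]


Mean = 135/8
  (19-135/8)²=289/64
  (18-135/8)²=81/64
  (19-135/8)²=289/64
  (14-135/8)²=529/64
  (20-135/8)²=625/64
  (13-135/8)²=961/64
  (15-135/8)²=225/64
  (17-135/8)²=1/64
Σ(x-μ)² = 375/8
σ² = (375/8)/8 = 375/64

σ = √(375/64) ≈ 2.4206


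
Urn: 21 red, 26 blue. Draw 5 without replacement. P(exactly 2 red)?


Hypergeometric: C(21,2)×C(26,3)/C(47,5)
= 210×2600/1533939 = 182000/511313

P(X=2) = 182000/511313 ≈ 35.59%


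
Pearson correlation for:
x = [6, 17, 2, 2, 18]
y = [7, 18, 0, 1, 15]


n=5, Σx=45, Σy=41, Σxy=620, Σx²=657, Σy²=599
r = (5×620 - 45×41)/√((5×657 - 45²)(5×599 - 41²))
= 1255/√(1260×1314) = 1255/√1655640 ≈ 1255/1286.7168 ≈ 0.9754

r ≈ 0.9754


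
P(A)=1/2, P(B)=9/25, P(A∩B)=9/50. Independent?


P(A)×P(B) = 9/50
P(A∩B) = 9/50
Equal ✓ → Independent

Yes, independent


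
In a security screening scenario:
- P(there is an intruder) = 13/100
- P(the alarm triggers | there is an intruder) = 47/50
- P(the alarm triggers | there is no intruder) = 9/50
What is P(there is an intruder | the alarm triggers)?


Using Bayes' theorem:
P(A|B) = P(B|A)·P(A) / P(B)

P(the alarm triggers) = 47/50 × 13/100 + 9/50 × 87/100
= 611/5000 + 783/5000 = 697/2500

P(there is an intruder|the alarm triggers) = (611/5000) / (697/2500) = 611/1394

P(there is an intruder|the alarm triggers) = 611/1394 ≈ 43.83%


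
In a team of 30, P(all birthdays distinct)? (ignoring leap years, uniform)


P(all different) = Π(365-i)/365 for i=0..29
= (365/365)×(364/365)×...×(336/365)
= 0.293684

P ≈ 0.2937 ≈ 29.37%


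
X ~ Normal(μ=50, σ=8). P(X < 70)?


z = (70-50)/8 = 2.5
P(Z < 2.5) = 0.9938

P(X < 70) ≈ 0.9938


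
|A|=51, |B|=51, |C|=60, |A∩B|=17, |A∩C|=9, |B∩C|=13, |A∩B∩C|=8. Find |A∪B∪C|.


|A∪B∪C| = 51+51+60-17-9-13+8 = 131

|A∪B∪C| = 131


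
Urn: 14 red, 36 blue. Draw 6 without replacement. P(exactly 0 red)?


Hypergeometric: C(14,0)×C(36,6)/C(50,6)
= 1×1947792/15890700 = 23188/189175

P(X=0) = 23188/189175 ≈ 12.26%


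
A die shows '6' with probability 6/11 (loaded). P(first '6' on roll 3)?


Geometric: P(X=3) = (1-p)^(k-1)×p = (5/11)^2×6/11 = 150/1331

P(X=3) = 150/1331 ≈ 11.27%


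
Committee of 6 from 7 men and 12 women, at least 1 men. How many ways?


Count by #men:
  1M,5W: C(7,1)×C(12,5)=5544
  2M,4W: C(7,2)×C(12,4)=10395
  3M,3W: C(7,3)×C(12,3)=7700
  4M,2W: C(7,4)×C(12,2)=2310
  5M,1W: C(7,5)×C(12,1)=252
  6M,0W: C(7,6)×C(12,0)=7
Total = 26208

26208


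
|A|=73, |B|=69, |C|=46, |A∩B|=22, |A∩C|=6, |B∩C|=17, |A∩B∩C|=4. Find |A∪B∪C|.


|A∪B∪C| = 73+69+46-22-6-17+4 = 147

|A∪B∪C| = 147


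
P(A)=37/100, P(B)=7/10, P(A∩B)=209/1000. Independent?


P(A)×P(B) = 259/1000
P(A∩B) = 209/1000
Not equal → NOT independent

No, not independent


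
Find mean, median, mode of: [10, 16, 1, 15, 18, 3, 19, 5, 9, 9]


Sorted: [1, 3, 5, 9, 9, 10, 15, 16, 18, 19]
Mean = 105/10 = 21/2
Median = 19/2
Freq: {10: 1, 16: 1, 1: 1, 15: 1, 18: 1, 3: 1, 19: 1, 5: 1, 9: 2}
Mode: [9]

Mean=21/2, Median=19/2, Mode=9


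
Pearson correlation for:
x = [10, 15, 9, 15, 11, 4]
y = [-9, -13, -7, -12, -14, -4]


n=6, Σx=64, Σy=-59, Σxy=-698, Σx²=768, Σy²=655
r = (6×(-698) - 64×(-59))/√((6×768 - 64²)(6×655 - (-59)²))
= -412/√(512×449) = -412/√229888 ≈ -412/479.4664 ≈ -0.8593

r ≈ -0.8593


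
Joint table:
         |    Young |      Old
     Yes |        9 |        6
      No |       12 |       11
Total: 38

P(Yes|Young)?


P(Yes|Young) = 9/(9+12) = 9/21 = 3/7

P = 3/7 ≈ 42.86%


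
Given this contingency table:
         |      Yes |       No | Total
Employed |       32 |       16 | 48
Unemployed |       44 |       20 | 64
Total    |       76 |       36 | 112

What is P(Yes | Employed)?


P(Yes | Employed) = 32/(32+16) = 32/48 = 2/3

P(Yes|Employed) = 2/3 ≈ 66.67%


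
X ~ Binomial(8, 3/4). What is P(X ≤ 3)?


P(X ≤ 3) = Σ P(X=i) for i=0..3
P(X=0) = 1/65536
P(X=1) = 3/8192
P(X=2) = 63/16384
P(X=3) = 189/8192
Sum = 1789/65536

P(X ≤ 3) = 1789/65536 ≈ 2.73%


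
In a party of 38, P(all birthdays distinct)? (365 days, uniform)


P(all different) = Π(365-i)/365 for i=0..37
= (365/365)×(364/365)×...×(328/365)
= 0.135932

P ≈ 0.1359 ≈ 13.59%


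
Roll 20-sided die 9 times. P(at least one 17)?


P(no 17)^9 = (19/20)^9 = 322687697779/512000000000
P(≥1) = 1 - 322687697779/512000000000 = 189312302221/512000000000

P = 189312302221/512000000000 ≈ 36.98%


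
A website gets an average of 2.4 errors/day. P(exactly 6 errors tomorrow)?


Poisson(λ=2.4): P(X=6) = e^(-λ)×λ^k/k!
= e^(-2.4) × 2.4^6 / 6!
≈ 0.09071795329 × 191.102976 / 720 ≈ 0.024078

P(X=6) ≈ 0.024078 ≈ 2.41%


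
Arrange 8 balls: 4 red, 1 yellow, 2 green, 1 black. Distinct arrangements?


8!/(4!×1!×2!×1!) = 840

840


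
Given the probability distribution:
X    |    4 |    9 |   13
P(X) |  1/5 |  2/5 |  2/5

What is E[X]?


E[X] = Σ x·P(X=x)
= (4)×(1/5) + (9)×(2/5) + (13)×(2/5)
= 48/5

E[X] = 48/5


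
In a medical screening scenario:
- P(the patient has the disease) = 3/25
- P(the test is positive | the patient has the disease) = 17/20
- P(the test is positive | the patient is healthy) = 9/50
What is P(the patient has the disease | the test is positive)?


Using Bayes' theorem:
P(A|B) = P(B|A)·P(A) / P(B)

P(the test is positive) = 17/20 × 3/25 + 9/50 × 22/25
= 51/500 + 99/625 = 651/2500

P(the patient has the disease|the test is positive) = (51/500) / (651/2500) = 85/217

P(the patient has the disease|the test is positive) = 85/217 ≈ 39.17%


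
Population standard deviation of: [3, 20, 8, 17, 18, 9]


Mean = 75/6 = 25/2
  (3-25/2)²=361/4
  (20-25/2)²=225/4
  (8-25/2)²=81/4
  (17-25/2)²=81/4
  (18-25/2)²=121/4
  (9-25/2)²=49/4
Σ(x-μ)² = 459/2
σ² = (459/2)/6 = 153/4

σ = √(153/4) ≈ 6.1847


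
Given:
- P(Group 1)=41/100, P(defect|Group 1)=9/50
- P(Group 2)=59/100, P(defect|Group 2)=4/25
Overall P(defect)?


P(B) = Σ P(B|Aᵢ)×P(Aᵢ)
  9/50×41/100 = 369/5000
  4/25×59/100 = 59/625
Sum = 841/5000

P(defect) = 841/5000 ≈ 16.82%


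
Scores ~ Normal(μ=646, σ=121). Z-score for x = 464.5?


z = (x - μ)/σ = (464.5 - 646)/121 = -1.5

z = -1.5


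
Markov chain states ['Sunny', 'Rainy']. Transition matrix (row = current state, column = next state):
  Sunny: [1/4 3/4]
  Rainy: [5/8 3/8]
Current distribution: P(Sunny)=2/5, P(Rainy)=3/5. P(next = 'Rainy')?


P(next=Rainy) = Σᵢ P(now=i)×P(i→Rainy)
= 2/5×3/4 + 3/5×3/8
= 3/10 + 9/40 = 21/40

P = 21/40 ≈ 0.5250


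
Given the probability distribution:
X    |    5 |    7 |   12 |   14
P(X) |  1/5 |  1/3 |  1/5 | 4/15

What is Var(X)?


E[X] = 142/15
E[X²] = 512/5
Var(X) = E[X²] - (E[X])² = 512/5 - 20164/225 = 2876/225

Var(X) = 2876/225 ≈ 12.7822


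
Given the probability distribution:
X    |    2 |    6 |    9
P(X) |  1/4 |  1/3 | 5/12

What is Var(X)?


E[X] = 25/4
E[X²] = 187/4
Var(X) = E[X²] - (E[X])² = 187/4 - 625/16 = 123/16

Var(X) = 123/16 ≈ 7.6875


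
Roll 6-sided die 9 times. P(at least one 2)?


P(no 2)^9 = (5/6)^9 = 1953125/10077696
P(≥1) = 1 - 1953125/10077696 = 8124571/10077696

P = 8124571/10077696 ≈ 80.62%


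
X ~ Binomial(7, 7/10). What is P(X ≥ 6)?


P(X ≥ 6) = Σ P(X=i) for i=6..7
P(X=6) = 2470629/10000000
P(X=7) = 823543/10000000
Sum = 823543/2500000

P(X ≥ 6) = 823543/2500000 ≈ 32.94%


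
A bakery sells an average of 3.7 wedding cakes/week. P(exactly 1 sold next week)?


Poisson(λ=3.7): P(X=1) = e^(-λ)×λ^k/k!
= e^(-3.7) × 3.7^1 / 1!
≈ 0.02472352647 × 3.7 / 1 ≈ 0.091477

P(X=1) ≈ 0.091477 ≈ 9.15%


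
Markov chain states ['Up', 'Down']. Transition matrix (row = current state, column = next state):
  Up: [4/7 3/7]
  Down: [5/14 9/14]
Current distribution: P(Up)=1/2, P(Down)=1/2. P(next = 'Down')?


P(next=Down) = Σᵢ P(now=i)×P(i→Down)
= 1/2×3/7 + 1/2×9/14
= 3/14 + 9/28 = 15/28

P = 15/28 ≈ 0.5357


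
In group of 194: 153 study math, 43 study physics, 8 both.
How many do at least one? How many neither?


|A∪B| = 153+43-8 = 188
Neither = 194-188 = 6

At least one: 188; Neither: 6


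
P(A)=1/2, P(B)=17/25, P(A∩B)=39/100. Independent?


P(A)×P(B) = 17/50
P(A∩B) = 39/100
Not equal → NOT independent

No, not independent


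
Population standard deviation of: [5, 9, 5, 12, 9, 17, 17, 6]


Mean = 80/8 = 10
  (5-10)²=25
  (9-10)²=1
  (5-10)²=25
  (12-10)²=4
  (9-10)²=1
  (17-10)²=49
  (17-10)²=49
  (6-10)²=16
Σ(x-μ)² = 170
σ² = 170/8 = 85/4

σ = √(85/4) ≈ 4.6098


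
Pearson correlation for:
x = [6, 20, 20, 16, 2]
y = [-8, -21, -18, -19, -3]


n=5, Σx=64, Σy=-69, Σxy=-1138, Σx²=1096, Σy²=1199
r = (5×(-1138) - 64×(-69))/√((5×1096 - 64²)(5×1199 - (-69)²))
= -1274/√(1384×1234) = -1274/√1707856 ≈ -1274/1306.8496 ≈ -0.9749

r ≈ -0.9749


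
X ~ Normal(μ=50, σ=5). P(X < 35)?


z = (35-50)/5 = -3.0
P(Z < -3.0) = 0.0013

P(X < 35) ≈ 0.0013


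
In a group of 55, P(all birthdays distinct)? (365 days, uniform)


P(all different) = Π(365-i)/365 for i=0..54
= (365/365)×(364/365)×...×(311/365)
= 0.013738

P ≈ 0.0137 ≈ 1.37%


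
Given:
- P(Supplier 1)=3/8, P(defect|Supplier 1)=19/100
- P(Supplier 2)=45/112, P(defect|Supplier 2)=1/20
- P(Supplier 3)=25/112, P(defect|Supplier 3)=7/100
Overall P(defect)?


P(B) = Σ P(B|Aᵢ)×P(Aᵢ)
  19/100×3/8 = 57/800
  1/20×45/112 = 9/448
  7/100×25/112 = 1/64
Sum = 599/5600

P(defect) = 599/5600 ≈ 10.70%


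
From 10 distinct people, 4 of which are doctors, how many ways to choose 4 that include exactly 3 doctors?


Choose 3 of the 4 doctors and 1 of the other 6 people:
C(4,3)×C(6,1) = 4×6 = 24

24


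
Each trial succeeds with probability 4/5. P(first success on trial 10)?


Geometric: P(X=10) = (1-p)^(k-1)×p = (1/5)^9×4/5 = 4/9765625

P(X=10) = 4/9765625 ≈ 0.00%


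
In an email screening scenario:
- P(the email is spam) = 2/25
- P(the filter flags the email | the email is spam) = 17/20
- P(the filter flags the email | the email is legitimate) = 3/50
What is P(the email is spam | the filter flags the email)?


Using Bayes' theorem:
P(A|B) = P(B|A)·P(A) / P(B)

P(the filter flags the email) = 17/20 × 2/25 + 3/50 × 23/25
= 17/250 + 69/1250 = 77/625

P(the email is spam|the filter flags the email) = (17/250) / (77/625) = 85/154

P(the email is spam|the filter flags the email) = 85/154 ≈ 55.19%


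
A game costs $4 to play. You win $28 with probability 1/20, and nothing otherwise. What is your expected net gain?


E[gain] = (28-4)×1/20 + (-4)×19/20
= 6/5 - 19/5 = -13/5

Expected net gain = $-13/5 ≈ $-2.60


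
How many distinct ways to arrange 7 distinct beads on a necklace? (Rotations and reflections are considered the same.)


Free circular arrangements: rotations and reflections both identified.
(n-1)!/2 = 6!/2 = 720/2 = 360

360


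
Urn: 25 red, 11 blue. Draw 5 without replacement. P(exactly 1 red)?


Hypergeometric: C(25,1)×C(11,4)/C(36,5)
= 25×330/376992 = 125/5712

P(X=1) = 125/5712 ≈ 2.19%


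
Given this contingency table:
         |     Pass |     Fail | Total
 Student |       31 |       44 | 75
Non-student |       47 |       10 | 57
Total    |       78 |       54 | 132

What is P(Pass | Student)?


P(Pass | Student) = 31/(31+44) = 31/75

P(Pass|Student) = 31/75 ≈ 41.33%


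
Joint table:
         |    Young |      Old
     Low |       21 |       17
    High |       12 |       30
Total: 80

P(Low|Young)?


P(Low|Young) = 21/(21+12) = 21/33 = 7/11

P = 7/11 ≈ 63.64%


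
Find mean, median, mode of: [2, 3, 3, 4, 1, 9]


Sorted: [1, 2, 3, 3, 4, 9]
Mean = 22/6 = 11/3
Median = 3
Freq: {2: 1, 3: 2, 4: 1, 1: 1, 9: 1}
Mode: [3]

Mean=11/3, Median=3, Mode=3


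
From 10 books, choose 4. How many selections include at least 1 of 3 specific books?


Complement: C(10,4) - C(7,4) = 210 - 35 = 175

175


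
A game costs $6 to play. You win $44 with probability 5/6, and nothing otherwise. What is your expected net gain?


E[gain] = (44-6)×5/6 + (-6)×1/6
= 95/3 - 1 = 92/3

Expected net gain = $92/3 ≈ $30.67


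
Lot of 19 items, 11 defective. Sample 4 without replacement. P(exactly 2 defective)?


Hypergeometric: C(11,2)×C(8,2)/C(19,4)
= 55×28/3876 = 385/969

P(X=2) = 385/969 ≈ 39.73%


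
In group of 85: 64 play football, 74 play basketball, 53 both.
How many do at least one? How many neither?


|A∪B| = 64+74-53 = 85
Neither = 85-85 = 0

At least one: 85; Neither: 0


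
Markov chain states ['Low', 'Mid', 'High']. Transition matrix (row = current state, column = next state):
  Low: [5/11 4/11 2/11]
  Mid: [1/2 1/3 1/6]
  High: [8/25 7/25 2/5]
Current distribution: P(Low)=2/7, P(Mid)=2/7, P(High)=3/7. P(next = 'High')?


P(next=High) = Σᵢ P(now=i)×P(i→High)
= 2/7×2/11 + 2/7×1/6 + 3/7×2/5
= 4/77 + 1/21 + 6/35 = 313/1155

P = 313/1155 ≈ 0.2710


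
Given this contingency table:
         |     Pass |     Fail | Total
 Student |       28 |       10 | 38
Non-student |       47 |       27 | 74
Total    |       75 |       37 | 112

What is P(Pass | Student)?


P(Pass | Student) = 28/(28+10) = 28/38 = 14/19

P(Pass|Student) = 14/19 ≈ 73.68%


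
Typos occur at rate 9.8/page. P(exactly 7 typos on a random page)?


Poisson(λ=9.8): P(X=7) = e^(-λ)×λ^k/k!
= e^(-9.8) × 9.8^7 / 7!
≈ 5.545159943e-05 × 8681255.33247 / 5040 ≈ 0.095514

P(X=7) ≈ 0.095514 ≈ 9.55%


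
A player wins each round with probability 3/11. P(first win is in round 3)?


Geometric: P(X=3) = (1-p)^(k-1)×p = (8/11)^2×3/11 = 192/1331

P(X=3) = 192/1331 ≈ 14.43%


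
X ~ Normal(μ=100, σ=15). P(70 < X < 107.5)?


z₁=(70-100)/15=-2.0, z₂=(107.5-100)/15=0.5
P = Φ(0.5) - Φ(-2.0) = 0.691462 - 0.022750 = 0.668712 ≈ 0.6687

P(70 < X < 107.5) ≈ 0.6687


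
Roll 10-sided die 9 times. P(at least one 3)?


P(no 3)^9 = (9/10)^9 = 387420489/1000000000
P(≥1) = 1 - 387420489/1000000000 = 612579511/1000000000

P = 612579511/1000000000 ≈ 61.26%


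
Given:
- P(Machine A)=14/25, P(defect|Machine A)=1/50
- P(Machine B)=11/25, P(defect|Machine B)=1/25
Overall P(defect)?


P(B) = Σ P(B|Aᵢ)×P(Aᵢ)
  1/50×14/25 = 7/625
  1/25×11/25 = 11/625
Sum = 18/625

P(defect) = 18/625 ≈ 2.88%


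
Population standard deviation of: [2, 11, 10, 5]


Mean = 28/4 = 7
  (2-7)²=25
  (11-7)²=16
  (10-7)²=9
  (5-7)²=4
Σ(x-μ)² = 54
σ² = 54/4 = 27/2

σ = √(27/2) ≈ 3.6742


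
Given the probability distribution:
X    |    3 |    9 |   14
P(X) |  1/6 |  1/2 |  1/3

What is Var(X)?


E[X] = 29/3
E[X²] = 322/3
Var(X) = E[X²] - (E[X])² = 322/3 - 841/9 = 125/9

Var(X) = 125/9 ≈ 13.8889


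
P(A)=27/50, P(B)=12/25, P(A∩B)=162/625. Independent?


P(A)×P(B) = 162/625
P(A∩B) = 162/625
Equal ✓ → Independent

Yes, independent


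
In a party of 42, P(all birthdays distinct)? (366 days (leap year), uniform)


P(all different) = Π(366-i)/366 for i=0..41
= (366/366)×(365/366)×...×(325/366)
= 0.086572

P ≈ 0.0866 ≈ 8.66%


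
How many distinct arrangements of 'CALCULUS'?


Letters: 8, freq: {'C': 2, 'A': 1, 'L': 2, 'U': 2, 'S': 1}
8!/(2!×1!×2!×2!×1!) = 40320/8 = 5040

5040


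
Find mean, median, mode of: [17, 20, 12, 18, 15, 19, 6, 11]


Sorted: [6, 11, 12, 15, 17, 18, 19, 20]
Mean = 118/8 = 59/4
Median = 16
Freq: {17: 1, 20: 1, 12: 1, 18: 1, 15: 1, 19: 1, 6: 1, 11: 1}
Mode: No mode

Mean=59/4, Median=16, Mode=No mode


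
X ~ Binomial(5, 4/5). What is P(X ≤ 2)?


P(X ≤ 2) = Σ P(X=i) for i=0..2
P(X=0) = 1/3125
P(X=1) = 4/625
P(X=2) = 32/625
Sum = 181/3125

P(X ≤ 2) = 181/3125 ≈ 5.79%


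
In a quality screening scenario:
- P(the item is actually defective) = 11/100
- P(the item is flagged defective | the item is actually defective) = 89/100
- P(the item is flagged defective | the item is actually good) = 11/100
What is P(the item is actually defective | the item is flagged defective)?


Using Bayes' theorem:
P(A|B) = P(B|A)·P(A) / P(B)

P(the item is flagged defective) = 89/100 × 11/100 + 11/100 × 89/100
= 979/10000 + 979/10000 = 979/5000

P(the item is actually defective|the item is flagged defective) = (979/10000) / (979/5000) = 1/2

P(the item is actually defective|the item is flagged defective) = 1/2 ≈ 50.00%


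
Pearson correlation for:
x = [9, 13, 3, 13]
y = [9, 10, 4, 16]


n=4, Σx=38, Σy=39, Σxy=431, Σx²=428, Σy²=453
r = (4×431 - 38×39)/√((4×428 - 38²)(4×453 - 39²))
= 242/√(268×291) = 242/√77988 ≈ 242/279.2633 ≈ 0.8666

r ≈ 0.8666


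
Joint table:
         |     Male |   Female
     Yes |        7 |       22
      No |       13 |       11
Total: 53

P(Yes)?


P(Yes) = (7+22)/53 = 29/53

P(Yes) = 29/53 ≈ 54.72%


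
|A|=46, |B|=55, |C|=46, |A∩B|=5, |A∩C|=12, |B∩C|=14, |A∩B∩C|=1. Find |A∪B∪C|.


|A∪B∪C| = 46+55+46-5-12-14+1 = 117

|A∪B∪C| = 117


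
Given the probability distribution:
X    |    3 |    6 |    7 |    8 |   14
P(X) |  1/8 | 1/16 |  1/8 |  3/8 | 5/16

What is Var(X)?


E[X] = 9
E[X²] = 379/4
Var(X) = E[X²] - (E[X])² = 379/4 - 81 = 55/4

Var(X) = 55/4 ≈ 13.7500


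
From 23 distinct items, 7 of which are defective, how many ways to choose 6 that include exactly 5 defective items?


Choose 5 of the 7 defective items and 1 of the other 16 items:
C(7,5)×C(16,1) = 21×16 = 336

336


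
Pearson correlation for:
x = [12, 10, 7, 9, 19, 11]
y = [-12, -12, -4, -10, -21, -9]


n=6, Σx=68, Σy=-68, Σxy=-880, Σx²=856, Σy²=926
r = (6×(-880) - 68×(-68))/√((6×856 - 68²)(6×926 - (-68)²))
= -656/√(512×932) = -656/√477184 ≈ -656/690.7851 ≈ -0.9496

r ≈ -0.9496


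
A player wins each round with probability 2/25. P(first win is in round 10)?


Geometric: P(X=10) = (1-p)^(k-1)×p = (23/25)^9×2/25 = 3602305322926/95367431640625

P(X=10) = 3602305322926/95367431640625 ≈ 3.78%


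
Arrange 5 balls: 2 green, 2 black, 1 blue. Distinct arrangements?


5!/(2!×2!×1!) = 30

30


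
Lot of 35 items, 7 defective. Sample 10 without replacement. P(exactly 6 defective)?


Hypergeometric: C(7,6)×C(28,4)/C(35,10)
= 7×20475/183579396 = 525/672452

P(X=6) = 525/672452 ≈ 0.08%


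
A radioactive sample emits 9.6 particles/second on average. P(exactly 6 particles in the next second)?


Poisson(λ=9.6): P(X=6) = e^(-λ)×λ^k/k!
= e^(-9.6) × 9.6^6 / 6!
≈ 6.772873649e-05 × 782757.789696 / 720 ≈ 0.073632

P(X=6) ≈ 0.073632 ≈ 7.36%


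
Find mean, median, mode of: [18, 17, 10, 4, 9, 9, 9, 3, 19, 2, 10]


Sorted: [2, 3, 4, 9, 9, 9, 10, 10, 17, 18, 19]
Mean = 110/11 = 10
Median = 9
Freq: {18: 1, 17: 1, 10: 2, 4: 1, 9: 3, 3: 1, 19: 1, 2: 1}
Mode: [9]

Mean=10, Median=9, Mode=9


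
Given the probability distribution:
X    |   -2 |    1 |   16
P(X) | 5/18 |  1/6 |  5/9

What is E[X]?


E[X] = Σ x·P(X=x)
= (-2)×(5/18) + (1)×(1/6) + (16)×(5/9)
= 17/2

E[X] = 17/2


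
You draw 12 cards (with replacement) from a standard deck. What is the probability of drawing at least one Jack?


P(not a Jack) = 48/52 = 12/13
P(none in 12 draws) = (12/13)^12 = 8916100448256/23298085122481
P(≥1 Jack) = 1 - 8916100448256/23298085122481 = 14381984674225/23298085122481

P = 14381984674225/23298085122481 ≈ 61.73%


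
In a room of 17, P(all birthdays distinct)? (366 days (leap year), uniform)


P(all different) = Π(366-i)/366 for i=0..16
= (366/366)×(365/366)×...×(350/366)
= 0.685712

P ≈ 0.6857 ≈ 68.57%


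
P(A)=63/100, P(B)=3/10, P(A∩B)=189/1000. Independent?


P(A)×P(B) = 189/1000
P(A∩B) = 189/1000
Equal ✓ → Independent

Yes, independent


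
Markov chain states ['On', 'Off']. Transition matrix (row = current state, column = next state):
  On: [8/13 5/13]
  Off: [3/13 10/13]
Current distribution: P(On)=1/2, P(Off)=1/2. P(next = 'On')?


P(next=On) = Σᵢ P(now=i)×P(i→On)
= 1/2×8/13 + 1/2×3/13
= 4/13 + 3/26 = 11/26

P = 11/26 ≈ 0.4231


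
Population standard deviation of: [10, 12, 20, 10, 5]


Mean = 57/5
  (10-57/5)²=49/25
  (12-57/5)²=9/25
  (20-57/5)²=1849/25
  (10-57/5)²=49/25
  (5-57/5)²=1024/25
Σ(x-μ)² = 596/5
σ² = (596/5)/5 = 596/25

σ = √(596/25) ≈ 4.8826


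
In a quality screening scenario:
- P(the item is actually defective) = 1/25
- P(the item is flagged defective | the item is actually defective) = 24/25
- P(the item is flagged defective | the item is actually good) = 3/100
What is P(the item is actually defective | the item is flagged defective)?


Using Bayes' theorem:
P(A|B) = P(B|A)·P(A) / P(B)

P(the item is flagged defective) = 24/25 × 1/25 + 3/100 × 24/25
= 24/625 + 18/625 = 42/625

P(the item is actually defective|the item is flagged defective) = (24/625) / (42/625) = 4/7

P(the item is actually defective|the item is flagged defective) = 4/7 ≈ 57.14%


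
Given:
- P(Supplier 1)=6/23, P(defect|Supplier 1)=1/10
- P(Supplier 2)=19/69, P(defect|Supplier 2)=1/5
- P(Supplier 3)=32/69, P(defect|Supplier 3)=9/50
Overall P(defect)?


P(B) = Σ P(B|Aᵢ)×P(Aᵢ)
  1/10×6/23 = 3/115
  1/5×19/69 = 19/345
  9/50×32/69 = 48/575
Sum = 284/1725

P(defect) = 284/1725 ≈ 16.46%


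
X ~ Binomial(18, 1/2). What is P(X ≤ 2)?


P(X ≤ 2) = Σ P(X=i) for i=0..2
P(X=0) = 1/262144
P(X=1) = 9/131072
P(X=2) = 153/262144
Sum = 43/65536

P(X ≤ 2) = 43/65536 ≈ 0.07%


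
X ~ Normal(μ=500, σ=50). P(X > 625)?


z = (625-500)/50 = 2.5
P(X > 625) = 1 - P(Z ≤ 2.5) = 1 - 0.9938 = 0.0062

P(X > 625) ≈ 0.0062


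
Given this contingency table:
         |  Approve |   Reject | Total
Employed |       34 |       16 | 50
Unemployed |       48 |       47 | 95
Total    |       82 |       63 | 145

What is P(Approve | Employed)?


P(Approve | Employed) = 34/(34+16) = 34/50 = 17/25

P(Approve|Employed) = 17/25 ≈ 68.00%


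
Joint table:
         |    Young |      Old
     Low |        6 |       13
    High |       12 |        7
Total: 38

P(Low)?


P(Low) = (6+13)/38 = 19/38 = 1/2

P(Low) = 1/2 ≈ 50.00%


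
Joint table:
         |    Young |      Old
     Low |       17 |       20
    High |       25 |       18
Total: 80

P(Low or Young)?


P(Low∨Young) = P(Low) + P(Young) - P(Low∧Young)
= (37 + 42 - 17)/80 = 62/80 = 31/40

P = 31/40 ≈ 77.50%


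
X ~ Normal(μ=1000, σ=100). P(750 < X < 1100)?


z₁=(750-1000)/100=-2.5, z₂=(1100-1000)/100=1.0
P = Φ(1.0) - Φ(-2.5) = 0.841345 - 0.006210 = 0.835135 ≈ 0.8351

P(750 < X < 1100) ≈ 0.8351


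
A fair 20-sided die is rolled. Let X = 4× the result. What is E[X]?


E[die] = (1+20)/2 = 21/2
E[X] = 4 × 21/2 = 42

E[X] = 42


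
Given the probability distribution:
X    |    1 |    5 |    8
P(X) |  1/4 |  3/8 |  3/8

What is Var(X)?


E[X] = 41/8
E[X²] = 269/8
Var(X) = E[X²] - (E[X])² = 269/8 - 1681/64 = 471/64

Var(X) = 471/64 ≈ 7.3594


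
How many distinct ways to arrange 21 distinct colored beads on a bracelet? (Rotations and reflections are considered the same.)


Free circular arrangements: rotations and reflections both identified.
(n-1)!/2 = 20!/2 = 2432902008176640000/2 = 1216451004088320000

1216451004088320000


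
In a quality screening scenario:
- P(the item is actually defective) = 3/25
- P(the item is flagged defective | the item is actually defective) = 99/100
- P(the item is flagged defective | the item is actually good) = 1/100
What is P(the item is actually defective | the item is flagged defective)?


Using Bayes' theorem:
P(A|B) = P(B|A)·P(A) / P(B)

P(the item is flagged defective) = 99/100 × 3/25 + 1/100 × 22/25
= 297/2500 + 11/1250 = 319/2500

P(the item is actually defective|the item is flagged defective) = (297/2500) / (319/2500) = 27/29

P(the item is actually defective|the item is flagged defective) = 27/29 ≈ 93.10%


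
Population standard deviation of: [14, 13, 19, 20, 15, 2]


Mean = 83/6
  (14-83/6)²=1/36
  (13-83/6)²=25/36
  (19-83/6)²=961/36
  (20-83/6)²=1369/36
  (15-83/6)²=49/36
  (2-83/6)²=5041/36
Σ(x-μ)² = 1241/6
σ² = (1241/6)/6 = 1241/36

σ = √(1241/36) ≈ 5.8713


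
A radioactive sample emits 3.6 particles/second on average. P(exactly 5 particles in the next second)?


Poisson(λ=3.6): P(X=5) = e^(-λ)×λ^k/k!
= e^(-3.6) × 3.6^5 / 5!
≈ 0.02732372245 × 604.66176 / 120 ≈ 0.137680

P(X=5) ≈ 0.137680 ≈ 13.77%


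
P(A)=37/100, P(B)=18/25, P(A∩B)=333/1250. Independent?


P(A)×P(B) = 333/1250
P(A∩B) = 333/1250
Equal ✓ → Independent

Yes, independent


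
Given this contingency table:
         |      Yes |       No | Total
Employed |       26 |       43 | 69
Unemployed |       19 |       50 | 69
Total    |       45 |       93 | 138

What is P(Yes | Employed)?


P(Yes | Employed) = 26/(26+43) = 26/69

P(Yes|Employed) = 26/69 ≈ 37.68%


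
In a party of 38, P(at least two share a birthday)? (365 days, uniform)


P(all different) = Π(365-i)/365 for i=0..37
= 0.135932
P(match) = 1 - 0.135932 = 0.864068

P ≈ 0.8641 ≈ 86.41%


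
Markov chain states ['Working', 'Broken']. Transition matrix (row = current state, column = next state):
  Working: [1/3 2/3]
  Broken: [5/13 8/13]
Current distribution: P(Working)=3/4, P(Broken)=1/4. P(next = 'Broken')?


P(next=Broken) = Σᵢ P(now=i)×P(i→Broken)
= 3/4×2/3 + 1/4×8/13
= 1/2 + 2/13 = 17/26

P = 17/26 ≈ 0.6538


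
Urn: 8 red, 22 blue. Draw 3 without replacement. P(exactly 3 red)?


Hypergeometric: C(8,3)×C(22,0)/C(30,3)
= 56×1/4060 = 2/145

P(X=3) = 2/145 ≈ 1.38%


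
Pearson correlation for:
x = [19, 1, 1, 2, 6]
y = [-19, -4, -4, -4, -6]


n=5, Σx=29, Σy=-37, Σxy=-413, Σx²=403, Σy²=445
r = (5×(-413) - 29×(-37))/√((5×403 - 29²)(5×445 - (-37)²))
= -992/√(1174×856) = -992/√1004944 ≈ -992/1002.4690 ≈ -0.9896

r ≈ -0.9896


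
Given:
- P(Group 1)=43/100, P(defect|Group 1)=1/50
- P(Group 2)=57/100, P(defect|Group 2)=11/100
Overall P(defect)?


P(B) = Σ P(B|Aᵢ)×P(Aᵢ)
  1/50×43/100 = 43/5000
  11/100×57/100 = 627/10000
Sum = 713/10000

P(defect) = 713/10000 ≈ 7.13%


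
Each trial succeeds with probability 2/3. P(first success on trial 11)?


Geometric: P(X=11) = (1-p)^(k-1)×p = (1/3)^10×2/3 = 2/177147

P(X=11) = 2/177147 ≈ 0.00%


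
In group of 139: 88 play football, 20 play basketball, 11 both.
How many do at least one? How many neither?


|A∪B| = 88+20-11 = 97
Neither = 139-97 = 42

At least one: 97; Neither: 42


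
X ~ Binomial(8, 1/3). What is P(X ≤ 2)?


P(X ≤ 2) = Σ P(X=i) for i=0..2
P(X=0) = 256/6561
P(X=1) = 1024/6561
P(X=2) = 1792/6561
Sum = 1024/2187

P(X ≤ 2) = 1024/2187 ≈ 46.82%


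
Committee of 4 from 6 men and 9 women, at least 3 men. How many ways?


Count by #men:
  3M,1W: C(6,3)×C(9,1)=180
  4M,0W: C(6,4)×C(9,0)=15
Total = 195

195


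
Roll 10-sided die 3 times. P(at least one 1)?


P(no 1)^3 = (9/10)^3 = 729/1000
P(≥1) = 1 - 729/1000 = 271/1000

P = 271/1000 ≈ 27.10%


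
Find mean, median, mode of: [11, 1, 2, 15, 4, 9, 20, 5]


Sorted: [1, 2, 4, 5, 9, 11, 15, 20]
Mean = 67/8
Median = 7
Freq: {11: 1, 1: 1, 2: 1, 15: 1, 4: 1, 9: 1, 20: 1, 5: 1}
Mode: No mode

Mean=67/8, Median=7, Mode=No mode


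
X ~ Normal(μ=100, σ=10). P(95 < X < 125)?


z₁=(95-100)/10=-0.5, z₂=(125-100)/10=2.5
P = Φ(2.5) - Φ(-0.5) = 0.993790 - 0.308538 = 0.685252 ≈ 0.6853

P(95 < X < 125) ≈ 0.6853


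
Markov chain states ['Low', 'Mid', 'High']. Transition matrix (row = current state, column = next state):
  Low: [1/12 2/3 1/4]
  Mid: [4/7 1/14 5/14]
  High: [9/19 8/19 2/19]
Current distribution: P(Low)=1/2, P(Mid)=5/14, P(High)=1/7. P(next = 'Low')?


P(next=Low) = Σᵢ P(now=i)×P(i→Low)
= 1/2×1/12 + 5/14×4/7 + 1/7×9/19
= 1/24 + 10/49 + 9/133 = 7003/22344

P = 7003/22344 ≈ 0.3134


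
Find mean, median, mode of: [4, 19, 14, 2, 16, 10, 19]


Sorted: [2, 4, 10, 14, 16, 19, 19]
Mean = 84/7 = 12
Median = 14
Freq: {4: 1, 19: 2, 14: 1, 2: 1, 16: 1, 10: 1}
Mode: [19]

Mean=12, Median=14, Mode=19


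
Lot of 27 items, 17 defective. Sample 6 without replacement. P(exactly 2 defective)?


Hypergeometric: C(17,2)×C(10,4)/C(27,6)
= 136×210/296010 = 952/9867

P(X=2) = 952/9867 ≈ 9.65%


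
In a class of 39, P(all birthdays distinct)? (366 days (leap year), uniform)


P(all different) = Π(366-i)/366 for i=0..38
= (366/366)×(365/366)×...×(328/366)
= 0.122510

P ≈ 0.1225 ≈ 12.25%


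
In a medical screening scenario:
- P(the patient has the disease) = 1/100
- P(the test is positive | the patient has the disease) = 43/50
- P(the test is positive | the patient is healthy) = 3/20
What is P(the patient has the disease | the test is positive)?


Using Bayes' theorem:
P(A|B) = P(B|A)·P(A) / P(B)

P(the test is positive) = 43/50 × 1/100 + 3/20 × 99/100
= 43/5000 + 297/2000 = 1571/10000

P(the patient has the disease|the test is positive) = (43/5000) / (1571/10000) = 86/1571

P(the patient has the disease|the test is positive) = 86/1571 ≈ 5.47%


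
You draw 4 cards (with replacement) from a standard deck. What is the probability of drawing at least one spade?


P(not a spade) = 39/52 = 3/4
P(none in 4 draws) = (3/4)^4 = 81/256
P(≥1 spade) = 1 - 81/256 = 175/256

P = 175/256 ≈ 68.36%


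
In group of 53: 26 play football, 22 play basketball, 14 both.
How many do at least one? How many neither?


|A∪B| = 26+22-14 = 34
Neither = 53-34 = 19

At least one: 34; Neither: 19


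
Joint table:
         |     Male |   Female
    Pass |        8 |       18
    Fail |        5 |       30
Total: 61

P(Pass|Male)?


P(Pass|Male) = 8/(8+5) = 8/13

P = 8/13 ≈ 61.54%


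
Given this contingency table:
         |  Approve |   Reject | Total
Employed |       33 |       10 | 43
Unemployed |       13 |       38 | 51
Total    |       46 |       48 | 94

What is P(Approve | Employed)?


P(Approve | Employed) = 33/(33+10) = 33/43

P(Approve|Employed) = 33/43 ≈ 76.74%


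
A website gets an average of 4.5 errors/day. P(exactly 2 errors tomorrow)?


Poisson(λ=4.5): P(X=2) = e^(-λ)×λ^k/k!
= e^(-4.5) × 4.5^2 / 2!
≈ 0.01110899654 × 20.25 / 2 ≈ 0.112479

P(X=2) ≈ 0.112479 ≈ 11.25%


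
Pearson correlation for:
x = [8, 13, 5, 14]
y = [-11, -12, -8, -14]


n=4, Σx=40, Σy=-45, Σxy=-480, Σx²=454, Σy²=525
r = (4×(-480) - 40×(-45))/√((4×454 - 40²)(4×525 - (-45)²))
= -120/√(216×75) = -120/√16200 ≈ -120/127.2792 ≈ -0.9428

r ≈ -0.9428


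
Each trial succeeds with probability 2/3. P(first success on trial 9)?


Geometric: P(X=9) = (1-p)^(k-1)×p = (1/3)^8×2/3 = 2/19683

P(X=9) = 2/19683 ≈ 0.01%


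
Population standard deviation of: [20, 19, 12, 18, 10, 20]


Mean = 99/6 = 33/2
  (20-33/2)²=49/4
  (19-33/2)²=25/4
  (12-33/2)²=81/4
  (18-33/2)²=9/4
  (10-33/2)²=169/4
  (20-33/2)²=49/4
Σ(x-μ)² = 191/2
σ² = (191/2)/6 = 191/12

σ = √(191/12) ≈ 3.9896


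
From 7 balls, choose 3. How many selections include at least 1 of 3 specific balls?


Complement: C(7,3) - C(4,3) = 35 - 4 = 31

31


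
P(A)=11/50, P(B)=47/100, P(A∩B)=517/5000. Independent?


P(A)×P(B) = 517/5000
P(A∩B) = 517/5000
Equal ✓ → Independent

Yes, independent


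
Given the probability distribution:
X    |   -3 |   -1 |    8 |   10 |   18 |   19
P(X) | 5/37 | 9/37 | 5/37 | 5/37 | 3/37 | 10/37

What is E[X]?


E[X] = Σ x·P(X=x)
= (-3)×(5/37) + (-1)×(9/37) + (8)×(5/37) + (10)×(5/37) + (18)×(3/37) + (19)×(10/37)
= 310/37

E[X] = 310/37


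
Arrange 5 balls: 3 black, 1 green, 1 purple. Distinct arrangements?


5!/(3!×1!×1!) = 20

20


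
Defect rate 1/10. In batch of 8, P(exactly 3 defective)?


Binomial: P(X=3) = C(8,3)×p^3×(1-p)^5
= 56 × 1/1000 × 59049/100000 = 413343/12500000

P(X=3) = 413343/12500000 ≈ 3.31%


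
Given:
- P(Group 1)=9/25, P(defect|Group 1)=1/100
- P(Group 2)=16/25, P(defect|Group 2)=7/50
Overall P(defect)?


P(B) = Σ P(B|Aᵢ)×P(Aᵢ)
  1/100×9/25 = 9/2500
  7/50×16/25 = 56/625
Sum = 233/2500

P(defect) = 233/2500 ≈ 9.32%


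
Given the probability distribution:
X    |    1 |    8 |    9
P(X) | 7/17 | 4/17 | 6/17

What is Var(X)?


E[X] = 93/17
E[X²] = 749/17
Var(X) = E[X²] - (E[X])² = 749/17 - 8649/289 = 4084/289

Var(X) = 4084/289 ≈ 14.1315


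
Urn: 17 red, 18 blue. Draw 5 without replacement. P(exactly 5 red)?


Hypergeometric: C(17,5)×C(18,0)/C(35,5)
= 6188×1/324632 = 13/682

P(X=5) = 13/682 ≈ 1.91%


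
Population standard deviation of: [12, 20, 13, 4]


Mean = 49/4
  (12-49/4)²=1/16
  (20-49/4)²=961/16
  (13-49/4)²=9/16
  (4-49/4)²=1089/16
Σ(x-μ)² = 515/4
σ² = (515/4)/4 = 515/16

σ = √(515/16) ≈ 5.6734


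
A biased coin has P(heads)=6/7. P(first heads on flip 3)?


Geometric: P(X=3) = (1-p)^(k-1)×p = (1/7)^2×6/7 = 6/343

P(X=3) = 6/343 ≈ 1.75%


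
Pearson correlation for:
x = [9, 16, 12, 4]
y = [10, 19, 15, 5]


n=4, Σx=41, Σy=49, Σxy=594, Σx²=497, Σy²=711
r = (4×594 - 41×49)/√((4×497 - 41²)(4×711 - 49²))
= 367/√(307×443) = 367/√136001 ≈ 367/368.7831 ≈ 0.9952

r ≈ 0.9952


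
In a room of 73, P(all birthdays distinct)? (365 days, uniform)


P(all different) = Π(365-i)/365 for i=0..72
= (365/365)×(364/365)×...×(293/365)
= 0.000439

P ≈ 0.0004 ≈ 0.04%


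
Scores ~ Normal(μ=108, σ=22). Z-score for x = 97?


z = (x - μ)/σ = (97 - 108)/22 = -0.5

z = -0.5


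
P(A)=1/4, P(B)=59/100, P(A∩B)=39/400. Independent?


P(A)×P(B) = 59/400
P(A∩B) = 39/400
Not equal → NOT independent

No, not independent


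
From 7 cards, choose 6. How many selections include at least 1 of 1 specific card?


Complement: C(7,6) - C(6,6) = 7 - 1 = 6

6


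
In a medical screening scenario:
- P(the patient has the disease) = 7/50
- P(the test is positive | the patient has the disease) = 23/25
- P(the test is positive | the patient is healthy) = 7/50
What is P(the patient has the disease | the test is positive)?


Using Bayes' theorem:
P(A|B) = P(B|A)·P(A) / P(B)

P(the test is positive) = 23/25 × 7/50 + 7/50 × 43/50
= 161/1250 + 301/2500 = 623/2500

P(the patient has the disease|the test is positive) = (161/1250) / (623/2500) = 46/89

P(the patient has the disease|the test is positive) = 46/89 ≈ 51.69%


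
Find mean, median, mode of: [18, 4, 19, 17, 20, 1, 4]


Sorted: [1, 4, 4, 17, 18, 19, 20]
Mean = 83/7
Median = 17
Freq: {18: 1, 4: 2, 19: 1, 17: 1, 20: 1, 1: 1}
Mode: [4]

Mean=83/7, Median=17, Mode=4


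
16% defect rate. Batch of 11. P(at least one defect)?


P(all good) = (21/25)^11 = 350277500542221/2384185791015625
P(≥1 defect) = 2033908290473404/2384185791015625

P = 2033908290473404/2384185791015625 ≈ 85.31%


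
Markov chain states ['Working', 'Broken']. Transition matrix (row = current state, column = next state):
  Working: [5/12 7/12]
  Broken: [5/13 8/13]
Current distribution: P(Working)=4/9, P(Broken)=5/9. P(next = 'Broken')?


P(next=Broken) = Σᵢ P(now=i)×P(i→Broken)
= 4/9×7/12 + 5/9×8/13
= 7/27 + 40/117 = 211/351

P = 211/351 ≈ 0.6011


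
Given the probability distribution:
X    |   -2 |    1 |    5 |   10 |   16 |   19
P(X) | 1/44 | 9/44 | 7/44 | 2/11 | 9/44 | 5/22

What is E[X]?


E[X] = Σ x·P(X=x)
= (-2)×(1/44) + (1)×(9/44) + (5)×(7/44) + (10)×(2/11) + (16)×(9/44) + (19)×(5/22)
= 114/11

E[X] = 114/11


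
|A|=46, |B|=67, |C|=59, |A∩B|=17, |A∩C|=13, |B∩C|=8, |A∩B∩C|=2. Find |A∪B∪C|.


|A∪B∪C| = 46+67+59-17-13-8+2 = 136

|A∪B∪C| = 136


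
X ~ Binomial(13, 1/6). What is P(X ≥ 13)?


P(X ≥ 13) = Σ P(X=i) for i=13..13
P(X=13) = 1/13060694016
Sum = 1/13060694016

P(X ≥ 13) = 1/13060694016 ≈ 0.00%


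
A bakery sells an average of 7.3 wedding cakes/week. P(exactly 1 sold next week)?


Poisson(λ=7.3): P(X=1) = e^(-λ)×λ^k/k!
= e^(-7.3) × 7.3^1 / 1!
≈ 0.0006755387752 × 7.3 / 1 ≈ 0.004931

P(X=1) ≈ 0.004931 ≈ 0.49%
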